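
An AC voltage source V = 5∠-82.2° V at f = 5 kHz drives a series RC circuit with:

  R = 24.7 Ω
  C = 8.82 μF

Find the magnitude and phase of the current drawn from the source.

Step 1 — Angular frequency: ω = 2π·f = 2π·5000 = 3.142e+04 rad/s.
Step 2 — Component impedances:
  R: Z = R = 24.7 Ω
  C: Z = 1/(jωC) = -j/(ω·C) = 0 - j3.609 Ω
Step 3 — Series combination: Z_total = R + C = 24.7 - j3.609 Ω = 24.96∠-8.3° Ω.
Step 4 — Source phasor: V = 5∠-82.2° V = 0.6786 - j4.954 V.
Step 5 — Ohm's law: I = V / Z_total = (0.6786 - j4.954) / (24.7 - j3.609) = 0.05559 - j0.1924 A.
Step 6 — Convert to polar: |I| = 0.2003 A, ∠I = -73.9°.

I = 0.2003∠-73.9° A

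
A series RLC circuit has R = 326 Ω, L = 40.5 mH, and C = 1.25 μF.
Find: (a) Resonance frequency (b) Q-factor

Step 1 — Resonance condition Im(Z)=0 gives ω₀ = 1/√(LC).
Step 2 — ω₀ = 1/√(0.0405·1.25e-06) = 4444 rad/s.
Step 3 — f₀ = ω₀/(2π) = 707.4 Hz.
Step 4 — Series Q: Q = ω₀L/R = 4444·0.0405/326 = 0.5521.

(a) f₀ = 707.4 Hz  (b) Q = 0.5521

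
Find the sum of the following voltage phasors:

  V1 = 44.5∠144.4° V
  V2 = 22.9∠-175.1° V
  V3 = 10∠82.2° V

Step 1 — Convert each phasor to rectangular form:
  V1 = 44.5·(cos(144.4°) + j·sin(144.4°)) = -36.18 + j25.9 V
  V2 = 22.9·(cos(-175.1°) + j·sin(-175.1°)) = -22.82 - j1.956 V
  V3 = 10·(cos(82.2°) + j·sin(82.2°)) = 1.357 + j9.907 V
Step 2 — Sum components: V_total = -57.64 + j33.86 V.
Step 3 — Convert to polar: |V_total| = 66.85 V, ∠V_total = 149.6°.

V_total = 66.85∠149.6° V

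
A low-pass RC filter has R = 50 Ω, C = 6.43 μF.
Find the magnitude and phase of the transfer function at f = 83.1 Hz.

Step 1 — Angular frequency: ω = 2π·83.1 = 522.1 rad/s.
Step 2 — Transfer function: H(jω) = 1/(1 + jωRC).
Step 3 — Denominator: 1 + jωRC = 1 + j·522.1·50·6.43e-06 = 1 + j0.1679.
Step 4 — H = 0.9726 - j0.1633.
Step 5 — Magnitude: |H| = 0.9862 (-0.1 dB); phase: φ = -9.5°.

|H| = 0.9862 (-0.1 dB), φ = -9.5°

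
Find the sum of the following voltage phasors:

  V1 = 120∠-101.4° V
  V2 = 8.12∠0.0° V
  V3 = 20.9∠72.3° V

Step 1 — Convert each phasor to rectangular form:
  V1 = 120·(cos(-101.4°) + j·sin(-101.4°)) = -23.72 - j117.6 V
  V2 = 8.12·(cos(0.0°) + j·sin(0.0°)) = 8.12 V
  V3 = 20.9·(cos(72.3°) + j·sin(72.3°)) = 6.354 + j19.91 V
Step 2 — Sum components: V_total = -9.245 - j97.72 V.
Step 3 — Convert to polar: |V_total| = 98.16 V, ∠V_total = -95.4°.

V_total = 98.16∠-95.4° V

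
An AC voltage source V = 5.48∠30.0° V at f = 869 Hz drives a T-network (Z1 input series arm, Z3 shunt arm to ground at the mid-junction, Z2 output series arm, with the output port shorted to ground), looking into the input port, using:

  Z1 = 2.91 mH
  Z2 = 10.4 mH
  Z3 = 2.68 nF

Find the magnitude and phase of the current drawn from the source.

Step 1 — Angular frequency: ω = 2π·f = 2π·869 = 5460 rad/s.
Step 2 — Component impedances:
  Z1: Z = jωL = j·5460·0.00291 = 0 + j15.89 Ω
  Z2: Z = jωL = j·5460·0.0104 = 0 + j56.78 Ω
  Z3: Z = 1/(jωC) = -j/(ω·C) = 0 - j6.834e+04 Ω
Step 3 — With the output port shorted to ground, the output series arm Z2 runs from the junction to ground; the shunt arm Z3 also runs from the junction to ground. They appear in parallel: Z3 || Z2 = 0 + j56.83 Ω.
Step 4 — Series with input arm Z1: Z_in = Z1 + (Z3 || Z2) = 0 + j72.72 Ω = 72.72∠90.0° Ω.
Step 5 — Source phasor: V = 5.48∠30.0° V = 4.746 + j2.74 V.
Step 6 — Ohm's law: I = V / Z_total = (4.746 + j2.74) / (0 + j72.72) = 0.03768 - j0.06526 A.
Step 7 — Convert to polar: |I| = 0.07536 A, ∠I = -60.0°.

I = 0.07536∠-60.0° A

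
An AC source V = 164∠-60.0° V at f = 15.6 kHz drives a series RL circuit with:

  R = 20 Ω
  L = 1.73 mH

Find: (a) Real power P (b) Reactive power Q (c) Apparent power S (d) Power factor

Step 1 — Angular frequency: ω = 2π·f = 2π·1.56e+04 = 9.802e+04 rad/s.
Step 2 — Component impedances:
  R: Z = R = 20 Ω
  L: Z = jωL = j·9.802e+04·0.00173 = 0 + j169.6 Ω
Step 3 — Series combination: Z_total = R + L = 20 + j169.6 Ω = 170.7∠83.3° Ω.
Step 4 — Source phasor: V = 164∠-60.0° V = 82 - j142 V.
Step 5 — Current: I = V / Z = -0.7698 - j0.5744 A = 0.9605∠-143.3° A.
Step 6 — Complex power: S = V·I* = 18.45 + j156.4 VA.
Step 7 — Real power: P = Re(S) = 18.45 W.
Step 8 — Reactive power: Q = Im(S) = 156.4 VAR.
Step 9 — Apparent power: |S| = 157.5 VA.
Step 10 — Power factor: PF = P/|S| = 0.1171 (lagging).

(a) P = 18.45 W  (b) Q = 156.4 VAR  (c) S = 157.5 VA  (d) PF = 0.1171 (lagging)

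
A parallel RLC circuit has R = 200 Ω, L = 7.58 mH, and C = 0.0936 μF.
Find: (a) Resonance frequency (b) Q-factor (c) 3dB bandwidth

Step 1 — Resonance: ω₀ = 1/√(LC) = 1/√(0.00758·9.36e-08) = 3.754e+04 rad/s.
Step 2 — f₀ = ω₀/(2π) = 5975 Hz.
Step 3 — Parallel Q: Q = R/(ω₀L) = 200/(3.754e+04·0.00758) = 0.7028.
Step 4 — Bandwidth: Δω = ω₀/Q = 5.342e+04 rad/s; BW = Δω/(2π) = 8502 Hz.

(a) f₀ = 5975 Hz  (b) Q = 0.7028  (c) BW = 8502 Hz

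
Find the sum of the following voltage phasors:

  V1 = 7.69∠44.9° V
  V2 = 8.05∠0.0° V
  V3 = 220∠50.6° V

Step 1 — Convert each phasor to rectangular form:
  V1 = 7.69·(cos(44.9°) + j·sin(44.9°)) = 5.447 + j5.428 V
  V2 = 8.05·(cos(0.0°) + j·sin(0.0°)) = 8.05 V
  V3 = 220·(cos(50.6°) + j·sin(50.6°)) = 139.6 + j170 V
Step 2 — Sum components: V_total = 153.1 + j175.4 V.
Step 3 — Convert to polar: |V_total| = 232.9 V, ∠V_total = 48.9°.

V_total = 232.9∠48.9° V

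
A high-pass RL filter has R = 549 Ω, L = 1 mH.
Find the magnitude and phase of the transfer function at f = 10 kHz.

Step 1 — Angular frequency: ω = 2π·1e+04 = 6.283e+04 rad/s.
Step 2 — Transfer function: H(jω) = jωL/(R + jωL).
Step 3 — Numerator jωL = j·62.83; denominator R + jωL = 549 + j62.83.
Step 4 — H = 0.01293 + j0.113.
Step 5 — Magnitude: |H| = 0.1137 (-18.9 dB); phase: φ = 83.5°.

|H| = 0.1137 (-18.9 dB), φ = 83.5°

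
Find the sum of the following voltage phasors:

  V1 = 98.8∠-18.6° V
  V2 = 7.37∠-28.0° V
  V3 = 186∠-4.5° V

Step 1 — Convert each phasor to rectangular form:
  V1 = 98.8·(cos(-18.6°) + j·sin(-18.6°)) = 93.64 - j31.51 V
  V2 = 7.37·(cos(-28.0°) + j·sin(-28.0°)) = 6.507 - j3.46 V
  V3 = 186·(cos(-4.5°) + j·sin(-4.5°)) = 185.4 - j14.59 V
Step 2 — Sum components: V_total = 285.6 - j49.57 V.
Step 3 — Convert to polar: |V_total| = 289.8 V, ∠V_total = -9.8°.

V_total = 289.8∠-9.8° V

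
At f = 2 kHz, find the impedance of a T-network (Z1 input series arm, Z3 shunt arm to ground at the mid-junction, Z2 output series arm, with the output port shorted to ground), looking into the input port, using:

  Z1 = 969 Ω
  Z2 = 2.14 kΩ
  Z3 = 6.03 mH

Step 1 — Angular frequency: ω = 2π·f = 2π·2000 = 1.257e+04 rad/s.
Step 2 — Component impedances:
  Z1: Z = R = 969 Ω
  Z2: Z = R = 2140 Ω
  Z3: Z = jωL = j·1.257e+04·0.00603 = 0 + j75.78 Ω
Step 3 — With the output port shorted to ground, the output series arm Z2 runs from the junction to ground; the shunt arm Z3 also runs from the junction to ground. They appear in parallel: Z3 || Z2 = 2.68 + j75.68 Ω.
Step 4 — Series with input arm Z1: Z_in = Z1 + (Z3 || Z2) = 971.7 + j75.68 Ω = 974.6∠4.5° Ω.

Z = 971.7 + j75.68 Ω = 974.6∠4.5° Ω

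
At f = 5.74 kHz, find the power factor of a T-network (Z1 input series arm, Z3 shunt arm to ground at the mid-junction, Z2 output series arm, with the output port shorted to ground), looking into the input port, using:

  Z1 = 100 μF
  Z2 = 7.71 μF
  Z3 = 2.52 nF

Step 1 — Angular frequency: ω = 2π·f = 2π·5740 = 3.607e+04 rad/s.
Step 2 — Component impedances:
  Z1: Z = 1/(jωC) = -j/(ω·C) = 0 - j0.2773 Ω
  Z2: Z = 1/(jωC) = -j/(ω·C) = 0 - j3.596 Ω
  Z3: Z = 1/(jωC) = -j/(ω·C) = 0 - j1.1e+04 Ω
Step 3 — With the output port shorted to ground, the output series arm Z2 runs from the junction to ground; the shunt arm Z3 also runs from the junction to ground. They appear in parallel: Z3 || Z2 = 0 - j3.595 Ω.
Step 4 — Series with input arm Z1: Z_in = Z1 + (Z3 || Z2) = 0 - j3.872 Ω = 3.872∠-90.0° Ω.
Step 5 — Power factor: PF = cos(φ) = Re(Z)/|Z| = 0/3.872 = 0.
Step 6 — Type: Im(Z) = -3.872 ⇒ leading (phase φ = -90.0°).

PF = 0 (leading, φ = -90.0°)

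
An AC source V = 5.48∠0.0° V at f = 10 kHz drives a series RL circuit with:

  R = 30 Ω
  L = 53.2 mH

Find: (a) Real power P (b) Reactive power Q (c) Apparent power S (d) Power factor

Step 1 — Angular frequency: ω = 2π·f = 2π·1e+04 = 6.283e+04 rad/s.
Step 2 — Component impedances:
  R: Z = R = 30 Ω
  L: Z = jωL = j·6.283e+04·0.0532 = 0 + j3343 Ω
Step 3 — Series combination: Z_total = R + L = 30 + j3343 Ω = 3343∠89.5° Ω.
Step 4 — Source phasor: V = 5.48∠0.0° V = 5.48 V.
Step 5 — Current: I = V / Z = 1.471e-05 - j0.001639 A = 0.001639∠-89.5° A.
Step 6 — Complex power: S = V·I* = 8.062e-05 + j0.008983 VA.
Step 7 — Real power: P = Re(S) = 8.062e-05 W.
Step 8 — Reactive power: Q = Im(S) = 0.008983 VAR.
Step 9 — Apparent power: |S| = 0.008984 VA.
Step 10 — Power factor: PF = P/|S| = 0.008975 (lagging).

(a) P = 8.062e-05 W  (b) Q = 0.008983 VAR  (c) S = 0.008984 VA  (d) PF = 0.008975 (lagging)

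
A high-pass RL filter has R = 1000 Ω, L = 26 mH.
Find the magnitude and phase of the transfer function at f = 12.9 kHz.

Step 1 — Angular frequency: ω = 2π·1.29e+04 = 8.105e+04 rad/s.
Step 2 — Transfer function: H(jω) = jωL/(R + jωL).
Step 3 — Numerator jωL = j·2107; denominator R + jωL = 1000 + j2107.
Step 4 — H = 0.8162 + j0.3873.
Step 5 — Magnitude: |H| = 0.9034 (-0.9 dB); phase: φ = 25.4°.

|H| = 0.9034 (-0.9 dB), φ = 25.4°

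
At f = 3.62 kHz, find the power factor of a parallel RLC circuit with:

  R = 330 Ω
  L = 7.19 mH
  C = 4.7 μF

Step 1 — Angular frequency: ω = 2π·f = 2π·3620 = 2.275e+04 rad/s.
Step 2 — Component impedances:
  R: Z = R = 330 Ω
  L: Z = jωL = j·2.275e+04·0.00719 = 0 + j163.5 Ω
  C: Z = 1/(jωC) = -j/(ω·C) = 0 - j9.354 Ω
Step 3 — Parallel combination: 1/Z_total = 1/R + 1/L + 1/C; Z_total = 0.298 - j9.913 Ω = 9.917∠-88.3° Ω.
Step 4 — Power factor: PF = cos(φ) = Re(Z)/|Z| = 0.298/9.917 = 0.03005.
Step 5 — Type: Im(Z) = -9.913 ⇒ leading (phase φ = -88.3°).

PF = 0.03005 (leading, φ = -88.3°)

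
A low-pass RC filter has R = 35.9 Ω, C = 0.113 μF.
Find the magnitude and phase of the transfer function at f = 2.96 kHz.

Step 1 — Angular frequency: ω = 2π·2960 = 1.86e+04 rad/s.
Step 2 — Transfer function: H(jω) = 1/(1 + jωRC).
Step 3 — Denominator: 1 + jωRC = 1 + j·1.86e+04·35.9·1.13e-07 = 1 + j0.07545.
Step 4 — H = 0.9943 - j0.07502.
Step 5 — Magnitude: |H| = 0.9972 (-0.0 dB); phase: φ = -4.3°.

|H| = 0.9972 (-0.0 dB), φ = -4.3°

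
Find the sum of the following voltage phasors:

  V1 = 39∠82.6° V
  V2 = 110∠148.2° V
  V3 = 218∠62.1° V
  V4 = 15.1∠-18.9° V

Step 1 — Convert each phasor to rectangular form:
  V1 = 39·(cos(82.6°) + j·sin(82.6°)) = 5.023 + j38.68 V
  V2 = 110·(cos(148.2°) + j·sin(148.2°)) = -93.49 + j57.97 V
  V3 = 218·(cos(62.1°) + j·sin(62.1°)) = 102 + j192.7 V
  V4 = 15.1·(cos(-18.9°) + j·sin(-18.9°)) = 14.29 - j4.891 V
Step 2 — Sum components: V_total = 27.83 + j284.4 V.
Step 3 — Convert to polar: |V_total| = 285.8 V, ∠V_total = 84.4°.

V_total = 285.8∠84.4° V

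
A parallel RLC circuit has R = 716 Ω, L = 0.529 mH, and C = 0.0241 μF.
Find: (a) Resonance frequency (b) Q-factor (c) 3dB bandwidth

Step 1 — Resonance: ω₀ = 1/√(LC) = 1/√(0.000529·2.41e-08) = 2.801e+05 rad/s.
Step 2 — f₀ = ω₀/(2π) = 4.457e+04 Hz.
Step 3 — Parallel Q: Q = R/(ω₀L) = 716/(2.801e+05·0.000529) = 4.833.
Step 4 — Bandwidth: Δω = ω₀/Q = 5.795e+04 rad/s; BW = Δω/(2π) = 9223 Hz.

(a) f₀ = 4.457e+04 Hz  (b) Q = 4.833  (c) BW = 9223 Hz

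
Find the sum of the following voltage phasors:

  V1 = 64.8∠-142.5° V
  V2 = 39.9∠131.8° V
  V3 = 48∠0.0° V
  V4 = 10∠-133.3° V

Step 1 — Convert each phasor to rectangular form:
  V1 = 64.8·(cos(-142.5°) + j·sin(-142.5°)) = -51.41 - j39.45 V
  V2 = 39.9·(cos(131.8°) + j·sin(131.8°)) = -26.59 + j29.74 V
  V3 = 48·(cos(0.0°) + j·sin(0.0°)) = 48 V
  V4 = 10·(cos(-133.3°) + j·sin(-133.3°)) = -6.858 - j7.278 V
Step 2 — Sum components: V_total = -36.86 - j16.98 V.
Step 3 — Convert to polar: |V_total| = 40.59 V, ∠V_total = -155.3°.

V_total = 40.59∠-155.3° V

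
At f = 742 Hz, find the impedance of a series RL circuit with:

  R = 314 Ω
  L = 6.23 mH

Step 1 — Angular frequency: ω = 2π·f = 2π·742 = 4662 rad/s.
Step 2 — Component impedances:
  R: Z = R = 314 Ω
  L: Z = jωL = j·4662·0.00623 = 0 + j29.05 Ω
Step 3 — Series combination: Z_total = R + L = 314 + j29.05 Ω = 315.3∠5.3° Ω.

Z = 314 + j29.05 Ω = 315.3∠5.3° Ω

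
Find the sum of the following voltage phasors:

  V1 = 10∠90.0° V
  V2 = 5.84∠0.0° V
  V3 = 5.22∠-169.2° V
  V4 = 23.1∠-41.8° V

Step 1 — Convert each phasor to rectangular form:
  V1 = 10·(cos(90.0°) + j·sin(90.0°)) = 0 + j10 V
  V2 = 5.84·(cos(0.0°) + j·sin(0.0°)) = 5.84 V
  V3 = 5.22·(cos(-169.2°) + j·sin(-169.2°)) = -5.128 - j0.9781 V
  V4 = 23.1·(cos(-41.8°) + j·sin(-41.8°)) = 17.22 - j15.4 V
Step 2 — Sum components: V_total = 17.93 - j6.375 V.
Step 3 — Convert to polar: |V_total| = 19.03 V, ∠V_total = -19.6°.

V_total = 19.03∠-19.6° V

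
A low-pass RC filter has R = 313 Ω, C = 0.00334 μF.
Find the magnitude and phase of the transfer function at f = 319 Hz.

Step 1 — Angular frequency: ω = 2π·319 = 2004 rad/s.
Step 2 — Transfer function: H(jω) = 1/(1 + jωRC).
Step 3 — Denominator: 1 + jωRC = 1 + j·2004·313·3.34e-09 = 1 + j0.002095.
Step 4 — H = 1 - j0.002095.
Step 5 — Magnitude: |H| = 1 (-0.0 dB); phase: φ = -0.1°.

|H| = 1 (-0.0 dB), φ = -0.1°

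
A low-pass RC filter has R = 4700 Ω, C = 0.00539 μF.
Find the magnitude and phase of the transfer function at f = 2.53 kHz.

Step 1 — Angular frequency: ω = 2π·2530 = 1.59e+04 rad/s.
Step 2 — Transfer function: H(jω) = 1/(1 + jωRC).
Step 3 — Denominator: 1 + jωRC = 1 + j·1.59e+04·4700·5.39e-09 = 1 + j0.4027.
Step 4 — H = 0.8605 - j0.3465.
Step 5 — Magnitude: |H| = 0.9276 (-0.7 dB); phase: φ = -21.9°.

|H| = 0.9276 (-0.7 dB), φ = -21.9°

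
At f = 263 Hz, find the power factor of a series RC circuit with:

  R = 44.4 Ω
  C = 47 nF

Step 1 — Angular frequency: ω = 2π·f = 2π·263 = 1652 rad/s.
Step 2 — Component impedances:
  R: Z = R = 44.4 Ω
  C: Z = 1/(jωC) = -j/(ω·C) = 0 - j1.288e+04 Ω
Step 3 — Series combination: Z_total = R + C = 44.4 - j1.288e+04 Ω = 1.288e+04∠-89.8° Ω.
Step 4 — Power factor: PF = cos(φ) = Re(Z)/|Z| = 44.4/12876 = 0.003448.
Step 5 — Type: Im(Z) = -1.288e+04 ⇒ leading (phase φ = -89.8°).

PF = 0.003448 (leading, φ = -89.8°)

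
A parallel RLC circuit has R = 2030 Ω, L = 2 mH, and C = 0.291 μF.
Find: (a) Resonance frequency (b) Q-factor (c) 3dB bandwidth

Step 1 — Resonance: ω₀ = 1/√(LC) = 1/√(0.002·2.91e-07) = 4.145e+04 rad/s.
Step 2 — f₀ = ω₀/(2π) = 6597 Hz.
Step 3 — Parallel Q: Q = R/(ω₀L) = 2030/(4.145e+04·0.002) = 24.49.
Step 4 — Bandwidth: Δω = ω₀/Q = 1693 rad/s; BW = Δω/(2π) = 269.4 Hz.

(a) f₀ = 6597 Hz  (b) Q = 24.49  (c) BW = 269.4 Hz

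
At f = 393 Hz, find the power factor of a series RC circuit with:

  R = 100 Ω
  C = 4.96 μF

Step 1 — Angular frequency: ω = 2π·f = 2π·393 = 2469 rad/s.
Step 2 — Component impedances:
  R: Z = R = 100 Ω
  C: Z = 1/(jωC) = -j/(ω·C) = 0 - j81.65 Ω
Step 3 — Series combination: Z_total = R + C = 100 - j81.65 Ω = 129.1∠-39.2° Ω.
Step 4 — Power factor: PF = cos(φ) = Re(Z)/|Z| = 100/129.1 = 0.7746.
Step 5 — Type: Im(Z) = -81.65 ⇒ leading (phase φ = -39.2°).

PF = 0.7746 (leading, φ = -39.2°)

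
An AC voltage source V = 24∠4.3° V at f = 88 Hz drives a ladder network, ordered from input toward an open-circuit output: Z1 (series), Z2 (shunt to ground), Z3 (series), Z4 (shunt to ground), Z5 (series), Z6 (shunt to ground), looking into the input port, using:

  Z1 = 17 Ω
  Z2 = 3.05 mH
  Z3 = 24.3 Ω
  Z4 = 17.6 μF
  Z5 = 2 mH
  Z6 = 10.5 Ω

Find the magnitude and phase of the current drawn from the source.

Step 1 — Angular frequency: ω = 2π·f = 2π·88 = 552.9 rad/s.
Step 2 — Component impedances:
  Z1: Z = R = 17 Ω
  Z2: Z = jωL = j·552.9·0.00305 = 0 + j1.686 Ω
  Z3: Z = R = 24.3 Ω
  Z4: Z = 1/(jωC) = -j/(ω·C) = 0 - j102.8 Ω
  Z5: Z = jωL = j·552.9·0.002 = 0 + j1.106 Ω
  Z6: Z = R = 10.5 Ω
Step 3 — Ladder network (open output): work backward from the far end, alternating series and parallel combinations. Z_in = 17.08 + j1.682 Ω = 17.16∠5.6° Ω.
Step 4 — Source phasor: V = 24∠4.3° V = 23.93 + j1.799 V.
Step 5 — Ohm's law: I = V / Z_total = (23.93 + j1.799) / (17.08 + j1.682) = 1.398 - j0.03234 A.
Step 6 — Convert to polar: |I| = 1.398 A, ∠I = -1.3°.

I = 1.398∠-1.3° A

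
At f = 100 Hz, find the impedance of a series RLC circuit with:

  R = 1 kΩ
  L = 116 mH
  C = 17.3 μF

Step 1 — Angular frequency: ω = 2π·f = 2π·100 = 628.3 rad/s.
Step 2 — Component impedances:
  R: Z = R = 1000 Ω
  L: Z = jωL = j·628.3·0.116 = 0 + j72.88 Ω
  C: Z = 1/(jωC) = -j/(ω·C) = 0 - j92 Ω
Step 3 — Series combination: Z_total = R + L + C = 1000 - j19.11 Ω = 1000∠-1.1° Ω.

Z = 1000 - j19.11 Ω = 1000∠-1.1° Ω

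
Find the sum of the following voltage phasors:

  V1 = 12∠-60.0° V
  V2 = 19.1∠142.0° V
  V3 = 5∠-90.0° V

Step 1 — Convert each phasor to rectangular form:
  V1 = 12·(cos(-60.0°) + j·sin(-60.0°)) = 6 - j10.39 V
  V2 = 19.1·(cos(142.0°) + j·sin(142.0°)) = -15.05 + j11.76 V
  V3 = 5·(cos(-90.0°) + j·sin(-90.0°)) = 0 - j5 V
Step 2 — Sum components: V_total = -9.051 - j3.633 V.
Step 3 — Convert to polar: |V_total| = 9.753 V, ∠V_total = -158.1°.

V_total = 9.753∠-158.1° V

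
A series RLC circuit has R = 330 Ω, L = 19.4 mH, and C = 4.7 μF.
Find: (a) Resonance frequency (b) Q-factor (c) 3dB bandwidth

Step 1 — Resonance condition Im(Z)=0 gives ω₀ = 1/√(LC).
Step 2 — ω₀ = 1/√(0.0194·4.7e-06) = 3312 rad/s.
Step 3 — f₀ = ω₀/(2π) = 527.1 Hz.
Step 4 — Series Q: Q = ω₀L/R = 3312·0.0194/330 = 0.1947.
Step 5 — 3dB bandwidth: Δω = ω₀/Q = 1.701e+04 rad/s; BW = Δω/(2π) = 2707 Hz.

(a) f₀ = 527.1 Hz  (b) Q = 0.1947  (c) BW = 2707 Hz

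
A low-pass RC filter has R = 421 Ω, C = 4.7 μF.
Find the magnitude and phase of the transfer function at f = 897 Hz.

Step 1 — Angular frequency: ω = 2π·897 = 5636 rad/s.
Step 2 — Transfer function: H(jω) = 1/(1 + jωRC).
Step 3 — Denominator: 1 + jωRC = 1 + j·5636·421·4.7e-06 = 1 + j11.15.
Step 4 — H = 0.007977 - j0.08895.
Step 5 — Magnitude: |H| = 0.08931 (-21.0 dB); phase: φ = -84.9°.

|H| = 0.08931 (-21.0 dB), φ = -84.9°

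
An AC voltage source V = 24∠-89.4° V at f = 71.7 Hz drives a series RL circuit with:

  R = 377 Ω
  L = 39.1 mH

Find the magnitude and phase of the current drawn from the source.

Step 1 — Angular frequency: ω = 2π·f = 2π·71.7 = 450.5 rad/s.
Step 2 — Component impedances:
  R: Z = R = 377 Ω
  L: Z = jωL = j·450.5·0.0391 = 0 + j17.61 Ω
Step 3 — Series combination: Z_total = R + L = 377 + j17.61 Ω = 377.4∠2.7° Ω.
Step 4 — Source phasor: V = 24∠-89.4° V = 0.2513 - j24 V.
Step 5 — Ohm's law: I = V / Z_total = (0.2513 - j24) / (377 + j17.61) = -0.002303 - j0.06355 A.
Step 6 — Convert to polar: |I| = 0.06359 A, ∠I = -92.1°.

I = 0.06359∠-92.1° A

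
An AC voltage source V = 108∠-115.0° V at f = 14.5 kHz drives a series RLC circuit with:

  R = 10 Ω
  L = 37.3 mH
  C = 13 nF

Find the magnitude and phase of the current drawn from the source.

Step 1 — Angular frequency: ω = 2π·f = 2π·1.45e+04 = 9.111e+04 rad/s.
Step 2 — Component impedances:
  R: Z = R = 10 Ω
  L: Z = jωL = j·9.111e+04·0.0373 = 0 + j3398 Ω
  C: Z = 1/(jωC) = -j/(ω·C) = 0 - j844.3 Ω
Step 3 — Series combination: Z_total = R + L + C = 10 + j2554 Ω = 2554∠89.8° Ω.
Step 4 — Source phasor: V = 108∠-115.0° V = -45.64 - j97.88 V.
Step 5 — Ohm's law: I = V / Z_total = (-45.64 - j97.88) / (10 + j2554) = -0.0384 + j0.01772 A.
Step 6 — Convert to polar: |I| = 0.04229 A, ∠I = 155.2°.

I = 0.04229∠155.2° A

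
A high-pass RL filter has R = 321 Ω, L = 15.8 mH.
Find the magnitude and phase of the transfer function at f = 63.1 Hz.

Step 1 — Angular frequency: ω = 2π·63.1 = 396.5 rad/s.
Step 2 — Transfer function: H(jω) = jωL/(R + jωL).
Step 3 — Numerator jωL = j·6.264; denominator R + jωL = 321 + j6.264.
Step 4 — H = 0.0003807 + j0.01951.
Step 5 — Magnitude: |H| = 0.01951 (-34.2 dB); phase: φ = 88.9°.

|H| = 0.01951 (-34.2 dB), φ = 88.9°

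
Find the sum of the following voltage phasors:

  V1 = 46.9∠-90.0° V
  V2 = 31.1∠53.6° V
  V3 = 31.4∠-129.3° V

Step 1 — Convert each phasor to rectangular form:
  V1 = 46.9·(cos(-90.0°) + j·sin(-90.0°)) = 0 - j46.9 V
  V2 = 31.1·(cos(53.6°) + j·sin(53.6°)) = 18.46 + j25.03 V
  V3 = 31.4·(cos(-129.3°) + j·sin(-129.3°)) = -19.89 - j24.3 V
Step 2 — Sum components: V_total = -1.433 - j46.17 V.
Step 3 — Convert to polar: |V_total| = 46.19 V, ∠V_total = -91.8°.

V_total = 46.19∠-91.8° V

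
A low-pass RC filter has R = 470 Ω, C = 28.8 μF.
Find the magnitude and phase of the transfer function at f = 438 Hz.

Step 1 — Angular frequency: ω = 2π·438 = 2752 rad/s.
Step 2 — Transfer function: H(jω) = 1/(1 + jωRC).
Step 3 — Denominator: 1 + jωRC = 1 + j·2752·470·2.88e-05 = 1 + j37.25.
Step 4 — H = 0.0007201 - j0.02683.
Step 5 — Magnitude: |H| = 0.02683 (-31.4 dB); phase: φ = -88.5°.

|H| = 0.02683 (-31.4 dB), φ = -88.5°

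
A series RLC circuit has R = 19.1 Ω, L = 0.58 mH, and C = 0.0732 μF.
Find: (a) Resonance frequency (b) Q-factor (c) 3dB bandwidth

Step 1 — Resonance: ω₀ = 1/√(LC) = 1/√(0.00058·7.32e-08) = 1.535e+05 rad/s.
Step 2 — f₀ = ω₀/(2π) = 2.443e+04 Hz.
Step 3 — Series Q: Q = ω₀L/R = 1.535e+05·0.00058/19.1 = 4.66.
Step 4 — Bandwidth: Δω = ω₀/Q = 3.293e+04 rad/s; BW = Δω/(2π) = 5241 Hz.

(a) f₀ = 2.443e+04 Hz  (b) Q = 4.66  (c) BW = 5241 Hz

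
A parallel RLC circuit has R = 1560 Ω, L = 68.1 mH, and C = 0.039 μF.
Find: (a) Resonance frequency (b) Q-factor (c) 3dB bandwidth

Step 1 — Resonance: ω₀ = 1/√(LC) = 1/√(0.0681·3.9e-08) = 1.94e+04 rad/s.
Step 2 — f₀ = ω₀/(2π) = 3088 Hz.
Step 3 — Parallel Q: Q = R/(ω₀L) = 1560/(1.94e+04·0.0681) = 1.181.
Step 4 — Bandwidth: Δω = ω₀/Q = 1.644e+04 rad/s; BW = Δω/(2π) = 2616 Hz.

(a) f₀ = 3088 Hz  (b) Q = 1.181  (c) BW = 2616 Hz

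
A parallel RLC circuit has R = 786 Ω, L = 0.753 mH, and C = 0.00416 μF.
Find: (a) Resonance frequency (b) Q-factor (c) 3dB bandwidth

Step 1 — Resonance: ω₀ = 1/√(LC) = 1/√(0.000753·4.16e-09) = 5.65e+05 rad/s.
Step 2 — f₀ = ω₀/(2π) = 8.992e+04 Hz.
Step 3 — Parallel Q: Q = R/(ω₀L) = 786/(5.65e+05·0.000753) = 1.847.
Step 4 — Bandwidth: Δω = ω₀/Q = 3.058e+05 rad/s; BW = Δω/(2π) = 4.867e+04 Hz.

(a) f₀ = 8.992e+04 Hz  (b) Q = 1.847  (c) BW = 4.867e+04 Hz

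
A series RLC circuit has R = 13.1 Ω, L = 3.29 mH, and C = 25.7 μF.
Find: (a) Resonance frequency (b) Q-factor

Step 1 — Resonance condition Im(Z)=0 gives ω₀ = 1/√(LC).
Step 2 — ω₀ = 1/√(0.00329·2.57e-05) = 3439 rad/s.
Step 3 — f₀ = ω₀/(2π) = 547.3 Hz.
Step 4 — Series Q: Q = ω₀L/R = 3439·0.00329/13.1 = 0.8637.

(a) f₀ = 547.3 Hz  (b) Q = 0.8637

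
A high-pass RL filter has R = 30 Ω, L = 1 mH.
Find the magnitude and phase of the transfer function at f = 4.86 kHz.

Step 1 — Angular frequency: ω = 2π·4860 = 3.054e+04 rad/s.
Step 2 — Transfer function: H(jω) = jωL/(R + jωL).
Step 3 — Numerator jωL = j·30.54; denominator R + jωL = 30 + j30.54.
Step 4 — H = 0.5089 + j0.4999.
Step 5 — Magnitude: |H| = 0.7133 (-2.9 dB); phase: φ = 44.5°.

|H| = 0.7133 (-2.9 dB), φ = 44.5°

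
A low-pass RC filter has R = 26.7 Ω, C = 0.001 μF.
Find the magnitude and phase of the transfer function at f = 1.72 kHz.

Step 1 — Angular frequency: ω = 2π·1720 = 1.081e+04 rad/s.
Step 2 — Transfer function: H(jω) = 1/(1 + jωRC).
Step 3 — Denominator: 1 + jωRC = 1 + j·1.081e+04·26.7·1e-09 = 1 + j0.0002885.
Step 4 — H = 1 - j0.0002885.
Step 5 — Magnitude: |H| = 1 (-0.0 dB); phase: φ = -0.0°.

|H| = 1 (-0.0 dB), φ = -0.0°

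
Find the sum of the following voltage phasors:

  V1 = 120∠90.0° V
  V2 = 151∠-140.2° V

Step 1 — Convert each phasor to rectangular form:
  V1 = 120·(cos(90.0°) + j·sin(90.0°)) = 0 + j120 V
  V2 = 151·(cos(-140.2°) + j·sin(-140.2°)) = -116 - j96.66 V
Step 2 — Sum components: V_total = -116 + j23.34 V.
Step 3 — Convert to polar: |V_total| = 118.3 V, ∠V_total = 168.6°.

V_total = 118.3∠168.6° V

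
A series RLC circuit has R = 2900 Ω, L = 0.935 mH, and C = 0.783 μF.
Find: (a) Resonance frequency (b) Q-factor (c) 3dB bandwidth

Step 1 — Resonance: ω₀ = 1/√(LC) = 1/√(0.000935·7.83e-07) = 3.696e+04 rad/s.
Step 2 — f₀ = ω₀/(2π) = 5882 Hz.
Step 3 — Series Q: Q = ω₀L/R = 3.696e+04·0.000935/2900 = 0.01192.
Step 4 — Bandwidth: Δω = ω₀/Q = 3.102e+06 rad/s; BW = Δω/(2π) = 4.936e+05 Hz.

(a) f₀ = 5882 Hz  (b) Q = 0.01192  (c) BW = 4.936e+05 Hz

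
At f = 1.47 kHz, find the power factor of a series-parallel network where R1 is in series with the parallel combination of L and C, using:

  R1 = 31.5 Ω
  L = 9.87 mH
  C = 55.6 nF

Step 1 — Angular frequency: ω = 2π·f = 2π·1470 = 9236 rad/s.
Step 2 — Component impedances:
  R1: Z = R = 31.5 Ω
  L: Z = jωL = j·9236·0.00987 = 0 + j91.16 Ω
  C: Z = 1/(jωC) = -j/(ω·C) = 0 - j1947 Ω
Step 3 — Parallel branch: L || C = 1/(1/L + 1/C) = 0 + j95.64 Ω.
Step 4 — Series with R1: Z_total = R1 + (L || C) = 31.5 + j95.64 Ω = 100.7∠71.8° Ω.
Step 5 — Power factor: PF = cos(φ) = Re(Z)/|Z| = 31.5/100.7 = 0.3128.
Step 6 — Type: Im(Z) = 95.64 ⇒ lagging (phase φ = 71.8°).

PF = 0.3128 (lagging, φ = 71.8°)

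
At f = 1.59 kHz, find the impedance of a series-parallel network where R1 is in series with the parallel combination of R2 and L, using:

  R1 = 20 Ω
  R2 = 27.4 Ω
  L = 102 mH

Step 1 — Angular frequency: ω = 2π·f = 2π·1590 = 9990 rad/s.
Step 2 — Component impedances:
  R1: Z = R = 20 Ω
  R2: Z = R = 27.4 Ω
  L: Z = jωL = j·9990·0.102 = 0 + j1019 Ω
Step 3 — Parallel branch: R2 || L = 1/(1/R2 + 1/L) = 27.38 + j0.7362 Ω.
Step 4 — Series with R1: Z_total = R1 + (R2 || L) = 47.38 + j0.7362 Ω = 47.39∠0.9° Ω.

Z = 47.38 + j0.7362 Ω = 47.39∠0.9° Ω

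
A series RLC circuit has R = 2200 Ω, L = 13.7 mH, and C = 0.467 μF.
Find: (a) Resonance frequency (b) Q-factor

Step 1 — Resonance condition Im(Z)=0 gives ω₀ = 1/√(LC).
Step 2 — ω₀ = 1/√(0.0137·4.67e-07) = 1.25e+04 rad/s.
Step 3 — f₀ = ω₀/(2π) = 1990 Hz.
Step 4 — Series Q: Q = ω₀L/R = 1.25e+04·0.0137/2200 = 0.07785.

(a) f₀ = 1990 Hz  (b) Q = 0.07785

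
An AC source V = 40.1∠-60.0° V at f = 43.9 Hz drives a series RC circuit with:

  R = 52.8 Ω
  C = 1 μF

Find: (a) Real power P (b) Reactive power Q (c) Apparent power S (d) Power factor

Step 1 — Angular frequency: ω = 2π·f = 2π·43.9 = 275.8 rad/s.
Step 2 — Component impedances:
  R: Z = R = 52.8 Ω
  C: Z = 1/(jωC) = -j/(ω·C) = 0 - j3625 Ω
Step 3 — Series combination: Z_total = R + C = 52.8 - j3625 Ω = 3626∠-89.2° Ω.
Step 4 — Source phasor: V = 40.1∠-60.0° V = 20.05 - j34.73 V.
Step 5 — Current: I = V / Z = 0.009657 + j0.00539 A = 0.01106∠29.2° A.
Step 6 — Complex power: S = V·I* = 0.006458 - j0.4434 VA.
Step 7 — Real power: P = Re(S) = 0.006458 W.
Step 8 — Reactive power: Q = Im(S) = -0.4434 VAR.
Step 9 — Apparent power: |S| = 0.4435 VA.
Step 10 — Power factor: PF = P/|S| = 0.01456 (leading).

(a) P = 0.006458 W  (b) Q = -0.4434 VAR  (c) S = 0.4435 VA  (d) PF = 0.01456 (leading)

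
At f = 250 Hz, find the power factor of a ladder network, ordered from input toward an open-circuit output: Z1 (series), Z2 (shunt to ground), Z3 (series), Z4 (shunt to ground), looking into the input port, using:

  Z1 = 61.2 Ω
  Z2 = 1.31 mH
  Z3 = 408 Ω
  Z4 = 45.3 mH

Step 1 — Angular frequency: ω = 2π·f = 2π·250 = 1571 rad/s.
Step 2 — Component impedances:
  Z1: Z = R = 61.2 Ω
  Z2: Z = jωL = j·1571·0.00131 = 0 + j2.058 Ω
  Z3: Z = R = 408 Ω
  Z4: Z = jωL = j·1571·0.0453 = 0 + j71.16 Ω
Step 3 — Ladder network (open output): work backward from the far end, alternating series and parallel combinations. Z_in = 61.21 + j2.056 Ω = 61.24∠1.9° Ω.
Step 4 — Power factor: PF = cos(φ) = Re(Z)/|Z| = 61.21/61.245 = 0.9994.
Step 5 — Type: Im(Z) = 2.056 ⇒ lagging (phase φ = 1.9°).

PF = 0.9994 (lagging, φ = 1.9°)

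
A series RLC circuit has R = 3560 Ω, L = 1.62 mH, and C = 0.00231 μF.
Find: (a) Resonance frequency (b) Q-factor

Step 1 — Resonance condition Im(Z)=0 gives ω₀ = 1/√(LC).
Step 2 — ω₀ = 1/√(0.00162·2.31e-09) = 5.169e+05 rad/s.
Step 3 — f₀ = ω₀/(2π) = 8.227e+04 Hz.
Step 4 — Series Q: Q = ω₀L/R = 5.169e+05·0.00162/3560 = 0.2352.

(a) f₀ = 8.227e+04 Hz  (b) Q = 0.2352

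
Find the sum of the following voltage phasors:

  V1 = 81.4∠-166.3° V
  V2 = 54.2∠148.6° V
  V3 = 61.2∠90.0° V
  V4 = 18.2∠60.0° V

Step 1 — Convert each phasor to rectangular form:
  V1 = 81.4·(cos(-166.3°) + j·sin(-166.3°)) = -79.08 - j19.28 V
  V2 = 54.2·(cos(148.6°) + j·sin(148.6°)) = -46.26 + j28.24 V
  V3 = 61.2·(cos(90.0°) + j·sin(90.0°)) = 0 + j61.2 V
  V4 = 18.2·(cos(60.0°) + j·sin(60.0°)) = 9.1 + j15.76 V
Step 2 — Sum components: V_total = -116.2 + j85.92 V.
Step 3 — Convert to polar: |V_total| = 144.6 V, ∠V_total = 143.5°.

V_total = 144.6∠143.5° V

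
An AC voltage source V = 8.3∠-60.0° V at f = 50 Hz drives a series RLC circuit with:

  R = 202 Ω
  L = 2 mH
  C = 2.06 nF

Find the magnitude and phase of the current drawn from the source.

Step 1 — Angular frequency: ω = 2π·f = 2π·50 = 314.2 rad/s.
Step 2 — Component impedances:
  R: Z = R = 202 Ω
  L: Z = jωL = j·314.2·0.002 = 0 + j0.6283 Ω
  C: Z = 1/(jωC) = -j/(ω·C) = 0 - j1.545e+06 Ω
Step 3 — Series combination: Z_total = R + L + C = 202 - j1.545e+06 Ω = 1.545e+06∠-90.0° Ω.
Step 4 — Source phasor: V = 8.3∠-60.0° V = 4.15 - j7.188 V.
Step 5 — Ohm's law: I = V / Z_total = (4.15 - j7.188) / (202 - j1.545e+06) = 4.652e-06 + j2.685e-06 A.
Step 6 — Convert to polar: |I| = 5.371e-06 A, ∠I = 30.0°.

I = 5.371e-06∠30.0° A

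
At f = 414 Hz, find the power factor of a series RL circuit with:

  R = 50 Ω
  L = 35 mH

Step 1 — Angular frequency: ω = 2π·f = 2π·414 = 2601 rad/s.
Step 2 — Component impedances:
  R: Z = R = 50 Ω
  L: Z = jωL = j·2601·0.035 = 0 + j91.04 Ω
Step 3 — Series combination: Z_total = R + L = 50 + j91.04 Ω = 103.9∠61.2° Ω.
Step 4 — Power factor: PF = cos(φ) = Re(Z)/|Z| = 50/103.87 = 0.4814.
Step 5 — Type: Im(Z) = 91.04 ⇒ lagging (phase φ = 61.2°).

PF = 0.4814 (lagging, φ = 61.2°)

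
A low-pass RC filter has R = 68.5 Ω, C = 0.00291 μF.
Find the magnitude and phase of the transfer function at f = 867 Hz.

Step 1 — Angular frequency: ω = 2π·867 = 5448 rad/s.
Step 2 — Transfer function: H(jω) = 1/(1 + jωRC).
Step 3 — Denominator: 1 + jωRC = 1 + j·5448·68.5·2.91e-09 = 1 + j0.001086.
Step 4 — H = 1 - j0.001086.
Step 5 — Magnitude: |H| = 1 (-0.0 dB); phase: φ = -0.1°.

|H| = 1 (-0.0 dB), φ = -0.1°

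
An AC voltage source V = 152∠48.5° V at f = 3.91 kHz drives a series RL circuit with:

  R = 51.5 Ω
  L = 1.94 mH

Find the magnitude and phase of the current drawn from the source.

Step 1 — Angular frequency: ω = 2π·f = 2π·3910 = 2.457e+04 rad/s.
Step 2 — Component impedances:
  R: Z = R = 51.5 Ω
  L: Z = jωL = j·2.457e+04·0.00194 = 0 + j47.66 Ω
Step 3 — Series combination: Z_total = R + L = 51.5 + j47.66 Ω = 70.17∠42.8° Ω.
Step 4 — Source phasor: V = 152∠48.5° V = 100.7 + j113.8 V.
Step 5 — Ohm's law: I = V / Z_total = (100.7 + j113.8) / (51.5 + j47.66) = 2.155 + j0.2158 A.
Step 6 — Convert to polar: |I| = 2.166 A, ∠I = 5.7°.

I = 2.166∠5.7° A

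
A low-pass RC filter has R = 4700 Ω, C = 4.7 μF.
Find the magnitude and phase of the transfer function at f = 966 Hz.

Step 1 — Angular frequency: ω = 2π·966 = 6070 rad/s.
Step 2 — Transfer function: H(jω) = 1/(1 + jωRC).
Step 3 — Denominator: 1 + jωRC = 1 + j·6070·4700·4.7e-06 = 1 + j134.1.
Step 4 — H = 5.563e-05 - j0.007458.
Step 5 — Magnitude: |H| = 0.007458 (-42.5 dB); phase: φ = -89.6°.

|H| = 0.007458 (-42.5 dB), φ = -89.6°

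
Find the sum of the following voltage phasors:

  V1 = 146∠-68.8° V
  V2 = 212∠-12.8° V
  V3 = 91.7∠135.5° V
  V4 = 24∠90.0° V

Step 1 — Convert each phasor to rectangular form:
  V1 = 146·(cos(-68.8°) + j·sin(-68.8°)) = 52.8 - j136.1 V
  V2 = 212·(cos(-12.8°) + j·sin(-12.8°)) = 206.7 - j46.97 V
  V3 = 91.7·(cos(135.5°) + j·sin(135.5°)) = -65.41 + j64.27 V
  V4 = 24·(cos(90.0°) + j·sin(90.0°)) = 0 + j24 V
Step 2 — Sum components: V_total = 194.1 - j94.81 V.
Step 3 — Convert to polar: |V_total| = 216 V, ∠V_total = -26.0°.

V_total = 216∠-26.0° V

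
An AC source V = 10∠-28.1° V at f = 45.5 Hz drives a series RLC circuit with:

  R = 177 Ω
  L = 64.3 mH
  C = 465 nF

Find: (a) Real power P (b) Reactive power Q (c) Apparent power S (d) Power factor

Step 1 — Angular frequency: ω = 2π·f = 2π·45.5 = 285.9 rad/s.
Step 2 — Component impedances:
  R: Z = R = 177 Ω
  L: Z = jωL = j·285.9·0.0643 = 0 + j18.38 Ω
  C: Z = 1/(jωC) = -j/(ω·C) = 0 - j7522 Ω
Step 3 — Series combination: Z_total = R + L + C = 177 - j7504 Ω = 7506∠-88.6° Ω.
Step 4 — Source phasor: V = 10∠-28.1° V = 8.821 - j4.71 V.
Step 5 — Current: I = V / Z = 0.000655 + j0.00116 A = 0.001332∠60.5° A.
Step 6 — Complex power: S = V·I* = 0.0003142 - j0.01332 VA.
Step 7 — Real power: P = Re(S) = 0.0003142 W.
Step 8 — Reactive power: Q = Im(S) = -0.01332 VAR.
Step 9 — Apparent power: |S| = 0.01332 VA.
Step 10 — Power factor: PF = P/|S| = 0.02358 (leading).

(a) P = 0.0003142 W  (b) Q = -0.01332 VAR  (c) S = 0.01332 VA  (d) PF = 0.02358 (leading)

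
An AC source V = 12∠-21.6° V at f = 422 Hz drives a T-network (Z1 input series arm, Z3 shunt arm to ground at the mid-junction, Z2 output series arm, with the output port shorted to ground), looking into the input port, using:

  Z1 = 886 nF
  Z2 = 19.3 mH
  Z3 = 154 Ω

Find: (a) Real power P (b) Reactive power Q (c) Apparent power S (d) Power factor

Step 1 — Angular frequency: ω = 2π·f = 2π·422 = 2652 rad/s.
Step 2 — Component impedances:
  Z1: Z = 1/(jωC) = -j/(ω·C) = 0 - j425.7 Ω
  Z2: Z = jωL = j·2652·0.0193 = 0 + j51.17 Ω
  Z3: Z = R = 154 Ω
Step 3 — With the output port shorted to ground, the output series arm Z2 runs from the junction to ground; the shunt arm Z3 also runs from the junction to ground. They appear in parallel: Z3 || Z2 = 15.31 + j46.09 Ω.
Step 4 — Series with input arm Z1: Z_in = Z1 + (Z3 || Z2) = 15.31 - j379.6 Ω = 379.9∠-87.7° Ω.
Step 5 — Source phasor: V = 12∠-21.6° V = 11.16 - j4.417 V.
Step 6 — Current: I = V / Z = 0.0128 + j0.02888 A = 0.03159∠66.1° A.
Step 7 — Complex power: S = V·I* = 0.01528 - j0.3787 VA.
Step 8 — Real power: P = Re(S) = 0.01528 W.
Step 9 — Reactive power: Q = Im(S) = -0.3787 VAR.
Step 10 — Apparent power: |S| = 0.3791 VA.
Step 11 — Power factor: PF = P/|S| = 0.04031 (leading).

(a) P = 0.01528 W  (b) Q = -0.3787 VAR  (c) S = 0.3791 VA  (d) PF = 0.04031 (leading)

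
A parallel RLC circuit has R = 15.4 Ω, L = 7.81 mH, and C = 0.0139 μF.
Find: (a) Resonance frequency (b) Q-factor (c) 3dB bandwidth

Step 1 — Resonance: ω₀ = 1/√(LC) = 1/√(0.00781·1.39e-08) = 9.598e+04 rad/s.
Step 2 — f₀ = ω₀/(2π) = 1.528e+04 Hz.
Step 3 — Parallel Q: Q = R/(ω₀L) = 15.4/(9.598e+04·0.00781) = 0.02054.
Step 4 — Bandwidth: Δω = ω₀/Q = 4.672e+06 rad/s; BW = Δω/(2π) = 7.435e+05 Hz.

(a) f₀ = 1.528e+04 Hz  (b) Q = 0.02054  (c) BW = 7.435e+05 Hz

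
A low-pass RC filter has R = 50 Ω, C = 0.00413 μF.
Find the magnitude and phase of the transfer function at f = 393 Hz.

Step 1 — Angular frequency: ω = 2π·393 = 2469 rad/s.
Step 2 — Transfer function: H(jω) = 1/(1 + jωRC).
Step 3 — Denominator: 1 + jωRC = 1 + j·2469·50·4.13e-09 = 1 + j0.0005099.
Step 4 — H = 1 - j0.0005099.
Step 5 — Magnitude: |H| = 1 (-0.0 dB); phase: φ = -0.0°.

|H| = 1 (-0.0 dB), φ = -0.0°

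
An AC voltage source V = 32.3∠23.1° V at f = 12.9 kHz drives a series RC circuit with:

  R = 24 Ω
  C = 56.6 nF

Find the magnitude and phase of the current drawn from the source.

Step 1 — Angular frequency: ω = 2π·f = 2π·1.29e+04 = 8.105e+04 rad/s.
Step 2 — Component impedances:
  R: Z = R = 24 Ω
  C: Z = 1/(jωC) = -j/(ω·C) = 0 - j218 Ω
Step 3 — Series combination: Z_total = R + C = 24 - j218 Ω = 219.3∠-83.7° Ω.
Step 4 — Source phasor: V = 32.3∠23.1° V = 29.71 + j12.67 V.
Step 5 — Ohm's law: I = V / Z_total = (29.71 + j12.67) / (24 - j218) = -0.04261 + j0.141 A.
Step 6 — Convert to polar: |I| = 0.1473 A, ∠I = 106.8°.

I = 0.1473∠106.8° A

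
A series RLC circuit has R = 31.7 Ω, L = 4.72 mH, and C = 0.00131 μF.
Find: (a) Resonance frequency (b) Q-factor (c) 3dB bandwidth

Step 1 — Resonance condition Im(Z)=0 gives ω₀ = 1/√(LC).
Step 2 — ω₀ = 1/√(0.00472·1.31e-09) = 4.022e+05 rad/s.
Step 3 — f₀ = ω₀/(2π) = 6.4e+04 Hz.
Step 4 — Series Q: Q = ω₀L/R = 4.022e+05·0.00472/31.7 = 59.88.
Step 5 — 3dB bandwidth: Δω = ω₀/Q = 6716 rad/s; BW = Δω/(2π) = 1069 Hz.

(a) f₀ = 6.4e+04 Hz  (b) Q = 59.88  (c) BW = 1069 Hz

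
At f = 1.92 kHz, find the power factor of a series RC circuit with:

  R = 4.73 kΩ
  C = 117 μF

Step 1 — Angular frequency: ω = 2π·f = 2π·1920 = 1.206e+04 rad/s.
Step 2 — Component impedances:
  R: Z = R = 4730 Ω
  C: Z = 1/(jωC) = -j/(ω·C) = 0 - j0.7085 Ω
Step 3 — Series combination: Z_total = R + C = 4730 - j0.7085 Ω = 4730∠-0.0° Ω.
Step 4 — Power factor: PF = cos(φ) = Re(Z)/|Z| = 4730/4730 = 1.
Step 5 — Type: Im(Z) = -0.7085 ⇒ leading (phase φ = -0.0°).

PF = 1 (leading, φ = -0.0°)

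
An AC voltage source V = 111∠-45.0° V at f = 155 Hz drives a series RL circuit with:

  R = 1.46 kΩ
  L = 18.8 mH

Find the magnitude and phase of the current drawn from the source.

Step 1 — Angular frequency: ω = 2π·f = 2π·155 = 973.9 rad/s.
Step 2 — Component impedances:
  R: Z = R = 1460 Ω
  L: Z = jωL = j·973.9·0.0188 = 0 + j18.31 Ω
Step 3 — Series combination: Z_total = R + L = 1460 + j18.31 Ω = 1460∠0.7° Ω.
Step 4 — Source phasor: V = 111∠-45.0° V = 78.49 - j78.49 V.
Step 5 — Ohm's law: I = V / Z_total = (78.49 - j78.49) / (1460 + j18.31) = 0.05308 - j0.05443 A.
Step 6 — Convert to polar: |I| = 0.07602 A, ∠I = -45.7°.

I = 0.07602∠-45.7° A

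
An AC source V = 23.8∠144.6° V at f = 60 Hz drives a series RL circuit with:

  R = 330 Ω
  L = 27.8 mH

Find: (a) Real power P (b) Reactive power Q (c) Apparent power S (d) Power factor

Step 1 — Angular frequency: ω = 2π·f = 2π·60 = 377 rad/s.
Step 2 — Component impedances:
  R: Z = R = 330 Ω
  L: Z = jωL = j·377·0.0278 = 0 + j10.48 Ω
Step 3 — Series combination: Z_total = R + L = 330 + j10.48 Ω = 330.2∠1.8° Ω.
Step 4 — Source phasor: V = 23.8∠144.6° V = -19.4 + j13.79 V.
Step 5 — Current: I = V / Z = -0.0574 + j0.0436 A = 0.07208∠142.8° A.
Step 6 — Complex power: S = V·I* = 1.715 + j0.05446 VA.
Step 7 — Real power: P = Re(S) = 1.715 W.
Step 8 — Reactive power: Q = Im(S) = 0.05446 VAR.
Step 9 — Apparent power: |S| = 1.716 VA.
Step 10 — Power factor: PF = P/|S| = 0.9995 (lagging).

(a) P = 1.715 W  (b) Q = 0.05446 VAR  (c) S = 1.716 VA  (d) PF = 0.9995 (lagging)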